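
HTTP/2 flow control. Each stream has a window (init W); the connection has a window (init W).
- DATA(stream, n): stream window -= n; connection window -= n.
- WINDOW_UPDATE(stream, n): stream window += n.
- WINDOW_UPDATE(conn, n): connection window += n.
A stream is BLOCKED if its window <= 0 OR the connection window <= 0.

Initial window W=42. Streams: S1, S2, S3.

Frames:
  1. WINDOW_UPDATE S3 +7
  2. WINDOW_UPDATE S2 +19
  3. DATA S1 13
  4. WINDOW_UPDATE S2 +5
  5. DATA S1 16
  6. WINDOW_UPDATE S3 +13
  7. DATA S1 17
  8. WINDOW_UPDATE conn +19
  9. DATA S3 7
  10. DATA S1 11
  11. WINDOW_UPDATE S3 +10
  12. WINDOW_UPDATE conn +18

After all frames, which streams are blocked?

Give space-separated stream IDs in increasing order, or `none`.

Answer: S1

Derivation:
Op 1: conn=42 S1=42 S2=42 S3=49 blocked=[]
Op 2: conn=42 S1=42 S2=61 S3=49 blocked=[]
Op 3: conn=29 S1=29 S2=61 S3=49 blocked=[]
Op 4: conn=29 S1=29 S2=66 S3=49 blocked=[]
Op 5: conn=13 S1=13 S2=66 S3=49 blocked=[]
Op 6: conn=13 S1=13 S2=66 S3=62 blocked=[]
Op 7: conn=-4 S1=-4 S2=66 S3=62 blocked=[1, 2, 3]
Op 8: conn=15 S1=-4 S2=66 S3=62 blocked=[1]
Op 9: conn=8 S1=-4 S2=66 S3=55 blocked=[1]
Op 10: conn=-3 S1=-15 S2=66 S3=55 blocked=[1, 2, 3]
Op 11: conn=-3 S1=-15 S2=66 S3=65 blocked=[1, 2, 3]
Op 12: conn=15 S1=-15 S2=66 S3=65 blocked=[1]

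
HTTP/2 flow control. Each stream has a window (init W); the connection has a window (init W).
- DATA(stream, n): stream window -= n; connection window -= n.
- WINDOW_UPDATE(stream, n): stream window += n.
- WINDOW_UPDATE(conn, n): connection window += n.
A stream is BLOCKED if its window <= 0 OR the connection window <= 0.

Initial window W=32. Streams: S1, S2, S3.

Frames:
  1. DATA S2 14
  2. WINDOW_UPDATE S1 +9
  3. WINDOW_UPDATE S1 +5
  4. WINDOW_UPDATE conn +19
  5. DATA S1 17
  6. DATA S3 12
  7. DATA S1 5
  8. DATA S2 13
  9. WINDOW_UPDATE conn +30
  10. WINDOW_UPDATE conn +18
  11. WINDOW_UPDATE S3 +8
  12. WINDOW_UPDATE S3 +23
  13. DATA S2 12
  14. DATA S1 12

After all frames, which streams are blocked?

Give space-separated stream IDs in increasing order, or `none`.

Answer: S2

Derivation:
Op 1: conn=18 S1=32 S2=18 S3=32 blocked=[]
Op 2: conn=18 S1=41 S2=18 S3=32 blocked=[]
Op 3: conn=18 S1=46 S2=18 S3=32 blocked=[]
Op 4: conn=37 S1=46 S2=18 S3=32 blocked=[]
Op 5: conn=20 S1=29 S2=18 S3=32 blocked=[]
Op 6: conn=8 S1=29 S2=18 S3=20 blocked=[]
Op 7: conn=3 S1=24 S2=18 S3=20 blocked=[]
Op 8: conn=-10 S1=24 S2=5 S3=20 blocked=[1, 2, 3]
Op 9: conn=20 S1=24 S2=5 S3=20 blocked=[]
Op 10: conn=38 S1=24 S2=5 S3=20 blocked=[]
Op 11: conn=38 S1=24 S2=5 S3=28 blocked=[]
Op 12: conn=38 S1=24 S2=5 S3=51 blocked=[]
Op 13: conn=26 S1=24 S2=-7 S3=51 blocked=[2]
Op 14: conn=14 S1=12 S2=-7 S3=51 blocked=[2]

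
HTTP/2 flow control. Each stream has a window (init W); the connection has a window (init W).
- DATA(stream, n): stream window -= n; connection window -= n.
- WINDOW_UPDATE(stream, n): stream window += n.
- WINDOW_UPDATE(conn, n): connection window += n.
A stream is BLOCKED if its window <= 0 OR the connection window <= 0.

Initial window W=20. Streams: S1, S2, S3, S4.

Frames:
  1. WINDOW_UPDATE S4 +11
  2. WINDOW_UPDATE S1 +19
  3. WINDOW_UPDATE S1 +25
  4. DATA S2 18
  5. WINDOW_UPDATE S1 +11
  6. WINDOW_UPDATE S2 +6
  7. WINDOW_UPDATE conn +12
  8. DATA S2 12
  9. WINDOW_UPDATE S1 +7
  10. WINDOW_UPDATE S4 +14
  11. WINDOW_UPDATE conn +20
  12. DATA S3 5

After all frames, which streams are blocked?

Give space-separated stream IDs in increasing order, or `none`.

Answer: S2

Derivation:
Op 1: conn=20 S1=20 S2=20 S3=20 S4=31 blocked=[]
Op 2: conn=20 S1=39 S2=20 S3=20 S4=31 blocked=[]
Op 3: conn=20 S1=64 S2=20 S3=20 S4=31 blocked=[]
Op 4: conn=2 S1=64 S2=2 S3=20 S4=31 blocked=[]
Op 5: conn=2 S1=75 S2=2 S3=20 S4=31 blocked=[]
Op 6: conn=2 S1=75 S2=8 S3=20 S4=31 blocked=[]
Op 7: conn=14 S1=75 S2=8 S3=20 S4=31 blocked=[]
Op 8: conn=2 S1=75 S2=-4 S3=20 S4=31 blocked=[2]
Op 9: conn=2 S1=82 S2=-4 S3=20 S4=31 blocked=[2]
Op 10: conn=2 S1=82 S2=-4 S3=20 S4=45 blocked=[2]
Op 11: conn=22 S1=82 S2=-4 S3=20 S4=45 blocked=[2]
Op 12: conn=17 S1=82 S2=-4 S3=15 S4=45 blocked=[2]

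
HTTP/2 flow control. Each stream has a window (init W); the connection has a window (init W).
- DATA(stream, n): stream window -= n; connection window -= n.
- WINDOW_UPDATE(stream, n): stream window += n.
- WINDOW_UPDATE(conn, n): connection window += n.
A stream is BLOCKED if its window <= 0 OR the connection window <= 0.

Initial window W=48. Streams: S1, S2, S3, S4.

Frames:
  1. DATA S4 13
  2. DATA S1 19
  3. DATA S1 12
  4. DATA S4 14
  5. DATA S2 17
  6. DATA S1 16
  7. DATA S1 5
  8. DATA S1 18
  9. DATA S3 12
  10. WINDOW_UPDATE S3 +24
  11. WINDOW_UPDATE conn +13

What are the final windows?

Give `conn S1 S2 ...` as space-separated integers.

Op 1: conn=35 S1=48 S2=48 S3=48 S4=35 blocked=[]
Op 2: conn=16 S1=29 S2=48 S3=48 S4=35 blocked=[]
Op 3: conn=4 S1=17 S2=48 S3=48 S4=35 blocked=[]
Op 4: conn=-10 S1=17 S2=48 S3=48 S4=21 blocked=[1, 2, 3, 4]
Op 5: conn=-27 S1=17 S2=31 S3=48 S4=21 blocked=[1, 2, 3, 4]
Op 6: conn=-43 S1=1 S2=31 S3=48 S4=21 blocked=[1, 2, 3, 4]
Op 7: conn=-48 S1=-4 S2=31 S3=48 S4=21 blocked=[1, 2, 3, 4]
Op 8: conn=-66 S1=-22 S2=31 S3=48 S4=21 blocked=[1, 2, 3, 4]
Op 9: conn=-78 S1=-22 S2=31 S3=36 S4=21 blocked=[1, 2, 3, 4]
Op 10: conn=-78 S1=-22 S2=31 S3=60 S4=21 blocked=[1, 2, 3, 4]
Op 11: conn=-65 S1=-22 S2=31 S3=60 S4=21 blocked=[1, 2, 3, 4]

Answer: -65 -22 31 60 21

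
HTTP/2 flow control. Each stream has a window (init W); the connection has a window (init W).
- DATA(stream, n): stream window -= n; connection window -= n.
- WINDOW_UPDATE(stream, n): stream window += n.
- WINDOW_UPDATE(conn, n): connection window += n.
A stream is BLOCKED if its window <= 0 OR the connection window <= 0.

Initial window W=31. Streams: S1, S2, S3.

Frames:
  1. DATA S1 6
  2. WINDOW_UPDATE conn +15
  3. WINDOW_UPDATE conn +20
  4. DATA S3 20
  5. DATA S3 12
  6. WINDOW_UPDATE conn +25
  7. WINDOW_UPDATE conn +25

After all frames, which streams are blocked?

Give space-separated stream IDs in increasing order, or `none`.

Op 1: conn=25 S1=25 S2=31 S3=31 blocked=[]
Op 2: conn=40 S1=25 S2=31 S3=31 blocked=[]
Op 3: conn=60 S1=25 S2=31 S3=31 blocked=[]
Op 4: conn=40 S1=25 S2=31 S3=11 blocked=[]
Op 5: conn=28 S1=25 S2=31 S3=-1 blocked=[3]
Op 6: conn=53 S1=25 S2=31 S3=-1 blocked=[3]
Op 7: conn=78 S1=25 S2=31 S3=-1 blocked=[3]

Answer: S3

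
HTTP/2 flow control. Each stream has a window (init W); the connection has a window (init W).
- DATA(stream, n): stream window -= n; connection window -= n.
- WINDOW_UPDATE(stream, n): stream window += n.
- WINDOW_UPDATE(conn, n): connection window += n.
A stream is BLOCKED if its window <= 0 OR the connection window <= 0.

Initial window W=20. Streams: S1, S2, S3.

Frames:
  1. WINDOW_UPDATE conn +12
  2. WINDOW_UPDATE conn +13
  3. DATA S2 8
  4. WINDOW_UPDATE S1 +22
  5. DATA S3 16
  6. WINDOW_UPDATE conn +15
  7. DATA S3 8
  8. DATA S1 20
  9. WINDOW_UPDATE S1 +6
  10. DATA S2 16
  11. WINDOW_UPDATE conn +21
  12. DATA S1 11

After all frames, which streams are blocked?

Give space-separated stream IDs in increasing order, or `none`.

Op 1: conn=32 S1=20 S2=20 S3=20 blocked=[]
Op 2: conn=45 S1=20 S2=20 S3=20 blocked=[]
Op 3: conn=37 S1=20 S2=12 S3=20 blocked=[]
Op 4: conn=37 S1=42 S2=12 S3=20 blocked=[]
Op 5: conn=21 S1=42 S2=12 S3=4 blocked=[]
Op 6: conn=36 S1=42 S2=12 S3=4 blocked=[]
Op 7: conn=28 S1=42 S2=12 S3=-4 blocked=[3]
Op 8: conn=8 S1=22 S2=12 S3=-4 blocked=[3]
Op 9: conn=8 S1=28 S2=12 S3=-4 blocked=[3]
Op 10: conn=-8 S1=28 S2=-4 S3=-4 blocked=[1, 2, 3]
Op 11: conn=13 S1=28 S2=-4 S3=-4 blocked=[2, 3]
Op 12: conn=2 S1=17 S2=-4 S3=-4 blocked=[2, 3]

Answer: S2 S3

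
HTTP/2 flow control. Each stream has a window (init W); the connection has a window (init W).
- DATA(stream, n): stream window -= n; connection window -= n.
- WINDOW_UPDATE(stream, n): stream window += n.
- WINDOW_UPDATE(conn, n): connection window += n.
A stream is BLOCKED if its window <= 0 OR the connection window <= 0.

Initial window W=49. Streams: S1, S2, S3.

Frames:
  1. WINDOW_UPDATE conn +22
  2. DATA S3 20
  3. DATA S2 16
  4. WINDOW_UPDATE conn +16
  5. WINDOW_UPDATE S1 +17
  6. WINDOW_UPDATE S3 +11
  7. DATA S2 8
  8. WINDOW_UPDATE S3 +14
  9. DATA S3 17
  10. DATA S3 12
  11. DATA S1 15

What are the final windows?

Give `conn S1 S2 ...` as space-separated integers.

Op 1: conn=71 S1=49 S2=49 S3=49 blocked=[]
Op 2: conn=51 S1=49 S2=49 S3=29 blocked=[]
Op 3: conn=35 S1=49 S2=33 S3=29 blocked=[]
Op 4: conn=51 S1=49 S2=33 S3=29 blocked=[]
Op 5: conn=51 S1=66 S2=33 S3=29 blocked=[]
Op 6: conn=51 S1=66 S2=33 S3=40 blocked=[]
Op 7: conn=43 S1=66 S2=25 S3=40 blocked=[]
Op 8: conn=43 S1=66 S2=25 S3=54 blocked=[]
Op 9: conn=26 S1=66 S2=25 S3=37 blocked=[]
Op 10: conn=14 S1=66 S2=25 S3=25 blocked=[]
Op 11: conn=-1 S1=51 S2=25 S3=25 blocked=[1, 2, 3]

Answer: -1 51 25 25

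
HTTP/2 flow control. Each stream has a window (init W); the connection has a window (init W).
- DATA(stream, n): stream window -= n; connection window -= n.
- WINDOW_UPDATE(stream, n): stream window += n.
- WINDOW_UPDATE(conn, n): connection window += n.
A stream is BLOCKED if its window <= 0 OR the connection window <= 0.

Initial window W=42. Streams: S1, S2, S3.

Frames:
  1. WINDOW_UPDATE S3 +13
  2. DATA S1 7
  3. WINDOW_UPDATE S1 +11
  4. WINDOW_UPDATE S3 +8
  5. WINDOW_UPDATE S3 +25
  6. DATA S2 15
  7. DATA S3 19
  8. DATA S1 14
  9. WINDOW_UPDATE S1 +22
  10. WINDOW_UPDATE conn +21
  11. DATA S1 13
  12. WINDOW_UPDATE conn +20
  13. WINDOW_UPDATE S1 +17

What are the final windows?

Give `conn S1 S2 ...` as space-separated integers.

Answer: 15 58 27 69

Derivation:
Op 1: conn=42 S1=42 S2=42 S3=55 blocked=[]
Op 2: conn=35 S1=35 S2=42 S3=55 blocked=[]
Op 3: conn=35 S1=46 S2=42 S3=55 blocked=[]
Op 4: conn=35 S1=46 S2=42 S3=63 blocked=[]
Op 5: conn=35 S1=46 S2=42 S3=88 blocked=[]
Op 6: conn=20 S1=46 S2=27 S3=88 blocked=[]
Op 7: conn=1 S1=46 S2=27 S3=69 blocked=[]
Op 8: conn=-13 S1=32 S2=27 S3=69 blocked=[1, 2, 3]
Op 9: conn=-13 S1=54 S2=27 S3=69 blocked=[1, 2, 3]
Op 10: conn=8 S1=54 S2=27 S3=69 blocked=[]
Op 11: conn=-5 S1=41 S2=27 S3=69 blocked=[1, 2, 3]
Op 12: conn=15 S1=41 S2=27 S3=69 blocked=[]
Op 13: conn=15 S1=58 S2=27 S3=69 blocked=[]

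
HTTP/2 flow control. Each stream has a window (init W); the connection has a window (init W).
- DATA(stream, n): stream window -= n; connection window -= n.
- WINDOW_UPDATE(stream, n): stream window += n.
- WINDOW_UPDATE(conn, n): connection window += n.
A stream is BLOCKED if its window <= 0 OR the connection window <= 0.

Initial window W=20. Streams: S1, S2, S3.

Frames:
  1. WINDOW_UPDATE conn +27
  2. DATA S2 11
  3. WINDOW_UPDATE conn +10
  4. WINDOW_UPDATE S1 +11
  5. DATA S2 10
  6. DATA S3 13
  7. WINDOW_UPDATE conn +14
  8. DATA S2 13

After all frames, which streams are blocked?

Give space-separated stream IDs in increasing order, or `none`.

Op 1: conn=47 S1=20 S2=20 S3=20 blocked=[]
Op 2: conn=36 S1=20 S2=9 S3=20 blocked=[]
Op 3: conn=46 S1=20 S2=9 S3=20 blocked=[]
Op 4: conn=46 S1=31 S2=9 S3=20 blocked=[]
Op 5: conn=36 S1=31 S2=-1 S3=20 blocked=[2]
Op 6: conn=23 S1=31 S2=-1 S3=7 blocked=[2]
Op 7: conn=37 S1=31 S2=-1 S3=7 blocked=[2]
Op 8: conn=24 S1=31 S2=-14 S3=7 blocked=[2]

Answer: S2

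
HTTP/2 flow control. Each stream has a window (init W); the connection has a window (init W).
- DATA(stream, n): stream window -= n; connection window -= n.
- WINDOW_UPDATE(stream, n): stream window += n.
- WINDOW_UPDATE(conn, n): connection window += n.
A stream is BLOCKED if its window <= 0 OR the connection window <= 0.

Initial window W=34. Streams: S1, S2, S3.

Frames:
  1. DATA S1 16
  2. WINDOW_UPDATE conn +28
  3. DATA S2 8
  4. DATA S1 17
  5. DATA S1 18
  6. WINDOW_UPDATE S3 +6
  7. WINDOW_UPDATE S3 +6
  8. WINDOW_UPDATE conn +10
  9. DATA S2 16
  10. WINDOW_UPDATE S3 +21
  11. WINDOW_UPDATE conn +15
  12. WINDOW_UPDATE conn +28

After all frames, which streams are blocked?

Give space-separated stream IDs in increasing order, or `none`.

Op 1: conn=18 S1=18 S2=34 S3=34 blocked=[]
Op 2: conn=46 S1=18 S2=34 S3=34 blocked=[]
Op 3: conn=38 S1=18 S2=26 S3=34 blocked=[]
Op 4: conn=21 S1=1 S2=26 S3=34 blocked=[]
Op 5: conn=3 S1=-17 S2=26 S3=34 blocked=[1]
Op 6: conn=3 S1=-17 S2=26 S3=40 blocked=[1]
Op 7: conn=3 S1=-17 S2=26 S3=46 blocked=[1]
Op 8: conn=13 S1=-17 S2=26 S3=46 blocked=[1]
Op 9: conn=-3 S1=-17 S2=10 S3=46 blocked=[1, 2, 3]
Op 10: conn=-3 S1=-17 S2=10 S3=67 blocked=[1, 2, 3]
Op 11: conn=12 S1=-17 S2=10 S3=67 blocked=[1]
Op 12: conn=40 S1=-17 S2=10 S3=67 blocked=[1]

Answer: S1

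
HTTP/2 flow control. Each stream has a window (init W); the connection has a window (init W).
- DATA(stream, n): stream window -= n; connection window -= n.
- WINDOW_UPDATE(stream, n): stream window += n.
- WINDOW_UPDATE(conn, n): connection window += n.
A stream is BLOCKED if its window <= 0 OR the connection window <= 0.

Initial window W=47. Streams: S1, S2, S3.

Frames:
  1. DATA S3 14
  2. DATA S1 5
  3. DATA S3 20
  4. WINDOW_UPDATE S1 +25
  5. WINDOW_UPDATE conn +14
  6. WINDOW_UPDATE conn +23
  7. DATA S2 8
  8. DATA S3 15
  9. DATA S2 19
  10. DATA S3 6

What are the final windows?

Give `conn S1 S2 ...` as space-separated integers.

Op 1: conn=33 S1=47 S2=47 S3=33 blocked=[]
Op 2: conn=28 S1=42 S2=47 S3=33 blocked=[]
Op 3: conn=8 S1=42 S2=47 S3=13 blocked=[]
Op 4: conn=8 S1=67 S2=47 S3=13 blocked=[]
Op 5: conn=22 S1=67 S2=47 S3=13 blocked=[]
Op 6: conn=45 S1=67 S2=47 S3=13 blocked=[]
Op 7: conn=37 S1=67 S2=39 S3=13 blocked=[]
Op 8: conn=22 S1=67 S2=39 S3=-2 blocked=[3]
Op 9: conn=3 S1=67 S2=20 S3=-2 blocked=[3]
Op 10: conn=-3 S1=67 S2=20 S3=-8 blocked=[1, 2, 3]

Answer: -3 67 20 -8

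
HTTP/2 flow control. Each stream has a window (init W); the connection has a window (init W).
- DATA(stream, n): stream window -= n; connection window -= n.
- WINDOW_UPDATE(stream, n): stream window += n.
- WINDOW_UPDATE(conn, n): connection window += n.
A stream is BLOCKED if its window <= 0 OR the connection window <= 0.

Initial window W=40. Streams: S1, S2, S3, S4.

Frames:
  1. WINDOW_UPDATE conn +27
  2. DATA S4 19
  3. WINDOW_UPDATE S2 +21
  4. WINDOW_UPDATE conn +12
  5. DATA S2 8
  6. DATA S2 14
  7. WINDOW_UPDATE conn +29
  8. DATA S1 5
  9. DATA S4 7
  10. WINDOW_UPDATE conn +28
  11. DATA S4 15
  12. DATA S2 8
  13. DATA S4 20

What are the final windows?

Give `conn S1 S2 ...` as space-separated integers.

Op 1: conn=67 S1=40 S2=40 S3=40 S4=40 blocked=[]
Op 2: conn=48 S1=40 S2=40 S3=40 S4=21 blocked=[]
Op 3: conn=48 S1=40 S2=61 S3=40 S4=21 blocked=[]
Op 4: conn=60 S1=40 S2=61 S3=40 S4=21 blocked=[]
Op 5: conn=52 S1=40 S2=53 S3=40 S4=21 blocked=[]
Op 6: conn=38 S1=40 S2=39 S3=40 S4=21 blocked=[]
Op 7: conn=67 S1=40 S2=39 S3=40 S4=21 blocked=[]
Op 8: conn=62 S1=35 S2=39 S3=40 S4=21 blocked=[]
Op 9: conn=55 S1=35 S2=39 S3=40 S4=14 blocked=[]
Op 10: conn=83 S1=35 S2=39 S3=40 S4=14 blocked=[]
Op 11: conn=68 S1=35 S2=39 S3=40 S4=-1 blocked=[4]
Op 12: conn=60 S1=35 S2=31 S3=40 S4=-1 blocked=[4]
Op 13: conn=40 S1=35 S2=31 S3=40 S4=-21 blocked=[4]

Answer: 40 35 31 40 -21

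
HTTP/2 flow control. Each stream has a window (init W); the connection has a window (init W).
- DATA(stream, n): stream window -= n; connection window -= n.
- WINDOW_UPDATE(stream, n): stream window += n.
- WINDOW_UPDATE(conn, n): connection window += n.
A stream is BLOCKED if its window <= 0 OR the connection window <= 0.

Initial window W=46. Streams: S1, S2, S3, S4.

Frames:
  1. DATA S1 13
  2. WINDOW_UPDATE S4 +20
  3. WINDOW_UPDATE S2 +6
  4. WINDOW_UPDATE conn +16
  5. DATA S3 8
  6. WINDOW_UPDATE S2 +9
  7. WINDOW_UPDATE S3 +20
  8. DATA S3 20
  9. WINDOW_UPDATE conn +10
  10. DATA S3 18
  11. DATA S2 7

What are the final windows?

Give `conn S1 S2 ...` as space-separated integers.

Answer: 6 33 54 20 66

Derivation:
Op 1: conn=33 S1=33 S2=46 S3=46 S4=46 blocked=[]
Op 2: conn=33 S1=33 S2=46 S3=46 S4=66 blocked=[]
Op 3: conn=33 S1=33 S2=52 S3=46 S4=66 blocked=[]
Op 4: conn=49 S1=33 S2=52 S3=46 S4=66 blocked=[]
Op 5: conn=41 S1=33 S2=52 S3=38 S4=66 blocked=[]
Op 6: conn=41 S1=33 S2=61 S3=38 S4=66 blocked=[]
Op 7: conn=41 S1=33 S2=61 S3=58 S4=66 blocked=[]
Op 8: conn=21 S1=33 S2=61 S3=38 S4=66 blocked=[]
Op 9: conn=31 S1=33 S2=61 S3=38 S4=66 blocked=[]
Op 10: conn=13 S1=33 S2=61 S3=20 S4=66 blocked=[]
Op 11: conn=6 S1=33 S2=54 S3=20 S4=66 blocked=[]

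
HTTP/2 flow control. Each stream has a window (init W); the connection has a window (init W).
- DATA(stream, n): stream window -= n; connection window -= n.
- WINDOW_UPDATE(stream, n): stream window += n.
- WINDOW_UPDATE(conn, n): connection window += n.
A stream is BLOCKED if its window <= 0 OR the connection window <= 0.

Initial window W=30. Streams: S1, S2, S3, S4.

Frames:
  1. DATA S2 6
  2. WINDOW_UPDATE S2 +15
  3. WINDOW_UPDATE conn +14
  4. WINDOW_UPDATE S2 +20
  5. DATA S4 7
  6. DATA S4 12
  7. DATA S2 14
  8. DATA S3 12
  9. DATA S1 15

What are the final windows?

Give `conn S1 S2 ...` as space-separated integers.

Answer: -22 15 45 18 11

Derivation:
Op 1: conn=24 S1=30 S2=24 S3=30 S4=30 blocked=[]
Op 2: conn=24 S1=30 S2=39 S3=30 S4=30 blocked=[]
Op 3: conn=38 S1=30 S2=39 S3=30 S4=30 blocked=[]
Op 4: conn=38 S1=30 S2=59 S3=30 S4=30 blocked=[]
Op 5: conn=31 S1=30 S2=59 S3=30 S4=23 blocked=[]
Op 6: conn=19 S1=30 S2=59 S3=30 S4=11 blocked=[]
Op 7: conn=5 S1=30 S2=45 S3=30 S4=11 blocked=[]
Op 8: conn=-7 S1=30 S2=45 S3=18 S4=11 blocked=[1, 2, 3, 4]
Op 9: conn=-22 S1=15 S2=45 S3=18 S4=11 blocked=[1, 2, 3, 4]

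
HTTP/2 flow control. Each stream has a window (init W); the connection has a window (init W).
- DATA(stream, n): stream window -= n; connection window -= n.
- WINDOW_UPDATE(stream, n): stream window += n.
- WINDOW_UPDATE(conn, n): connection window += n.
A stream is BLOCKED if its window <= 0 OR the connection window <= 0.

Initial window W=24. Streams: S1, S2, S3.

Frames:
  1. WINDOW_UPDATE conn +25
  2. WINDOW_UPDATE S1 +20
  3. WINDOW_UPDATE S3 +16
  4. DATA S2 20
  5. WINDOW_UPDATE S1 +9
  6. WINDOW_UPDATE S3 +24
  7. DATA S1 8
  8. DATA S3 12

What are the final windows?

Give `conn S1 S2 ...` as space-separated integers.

Answer: 9 45 4 52

Derivation:
Op 1: conn=49 S1=24 S2=24 S3=24 blocked=[]
Op 2: conn=49 S1=44 S2=24 S3=24 blocked=[]
Op 3: conn=49 S1=44 S2=24 S3=40 blocked=[]
Op 4: conn=29 S1=44 S2=4 S3=40 blocked=[]
Op 5: conn=29 S1=53 S2=4 S3=40 blocked=[]
Op 6: conn=29 S1=53 S2=4 S3=64 blocked=[]
Op 7: conn=21 S1=45 S2=4 S3=64 blocked=[]
Op 8: conn=9 S1=45 S2=4 S3=52 blocked=[]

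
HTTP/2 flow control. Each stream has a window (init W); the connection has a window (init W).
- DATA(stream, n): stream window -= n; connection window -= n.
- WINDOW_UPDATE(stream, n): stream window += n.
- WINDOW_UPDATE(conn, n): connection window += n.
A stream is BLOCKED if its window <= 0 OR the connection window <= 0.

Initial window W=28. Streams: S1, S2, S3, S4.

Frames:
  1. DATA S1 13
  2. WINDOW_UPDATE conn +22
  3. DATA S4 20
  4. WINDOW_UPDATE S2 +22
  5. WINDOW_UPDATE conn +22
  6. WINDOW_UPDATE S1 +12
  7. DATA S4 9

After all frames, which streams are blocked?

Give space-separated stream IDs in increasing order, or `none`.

Op 1: conn=15 S1=15 S2=28 S3=28 S4=28 blocked=[]
Op 2: conn=37 S1=15 S2=28 S3=28 S4=28 blocked=[]
Op 3: conn=17 S1=15 S2=28 S3=28 S4=8 blocked=[]
Op 4: conn=17 S1=15 S2=50 S3=28 S4=8 blocked=[]
Op 5: conn=39 S1=15 S2=50 S3=28 S4=8 blocked=[]
Op 6: conn=39 S1=27 S2=50 S3=28 S4=8 blocked=[]
Op 7: conn=30 S1=27 S2=50 S3=28 S4=-1 blocked=[4]

Answer: S4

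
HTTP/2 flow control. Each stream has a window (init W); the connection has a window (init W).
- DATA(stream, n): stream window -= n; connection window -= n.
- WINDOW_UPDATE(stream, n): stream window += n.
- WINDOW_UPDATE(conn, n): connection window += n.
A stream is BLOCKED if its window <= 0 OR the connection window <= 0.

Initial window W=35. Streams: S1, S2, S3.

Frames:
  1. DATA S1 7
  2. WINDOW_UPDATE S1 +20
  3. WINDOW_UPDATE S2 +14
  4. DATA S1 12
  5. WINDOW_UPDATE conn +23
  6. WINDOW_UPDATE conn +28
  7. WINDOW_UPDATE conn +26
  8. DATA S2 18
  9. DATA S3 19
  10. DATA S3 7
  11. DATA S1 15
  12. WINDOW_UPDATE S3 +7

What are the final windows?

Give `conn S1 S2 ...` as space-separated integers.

Answer: 34 21 31 16

Derivation:
Op 1: conn=28 S1=28 S2=35 S3=35 blocked=[]
Op 2: conn=28 S1=48 S2=35 S3=35 blocked=[]
Op 3: conn=28 S1=48 S2=49 S3=35 blocked=[]
Op 4: conn=16 S1=36 S2=49 S3=35 blocked=[]
Op 5: conn=39 S1=36 S2=49 S3=35 blocked=[]
Op 6: conn=67 S1=36 S2=49 S3=35 blocked=[]
Op 7: conn=93 S1=36 S2=49 S3=35 blocked=[]
Op 8: conn=75 S1=36 S2=31 S3=35 blocked=[]
Op 9: conn=56 S1=36 S2=31 S3=16 blocked=[]
Op 10: conn=49 S1=36 S2=31 S3=9 blocked=[]
Op 11: conn=34 S1=21 S2=31 S3=9 blocked=[]
Op 12: conn=34 S1=21 S2=31 S3=16 blocked=[]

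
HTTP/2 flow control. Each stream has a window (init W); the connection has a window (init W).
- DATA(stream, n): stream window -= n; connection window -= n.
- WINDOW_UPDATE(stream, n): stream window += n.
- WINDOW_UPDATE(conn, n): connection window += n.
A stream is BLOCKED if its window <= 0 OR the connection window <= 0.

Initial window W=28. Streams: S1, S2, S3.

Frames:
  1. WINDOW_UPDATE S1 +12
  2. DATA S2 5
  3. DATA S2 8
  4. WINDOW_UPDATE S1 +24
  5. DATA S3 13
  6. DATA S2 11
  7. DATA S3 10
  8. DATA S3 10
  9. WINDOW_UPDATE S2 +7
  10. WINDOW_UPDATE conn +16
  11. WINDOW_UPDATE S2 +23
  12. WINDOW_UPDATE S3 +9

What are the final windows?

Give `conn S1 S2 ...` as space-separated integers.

Op 1: conn=28 S1=40 S2=28 S3=28 blocked=[]
Op 2: conn=23 S1=40 S2=23 S3=28 blocked=[]
Op 3: conn=15 S1=40 S2=15 S3=28 blocked=[]
Op 4: conn=15 S1=64 S2=15 S3=28 blocked=[]
Op 5: conn=2 S1=64 S2=15 S3=15 blocked=[]
Op 6: conn=-9 S1=64 S2=4 S3=15 blocked=[1, 2, 3]
Op 7: conn=-19 S1=64 S2=4 S3=5 blocked=[1, 2, 3]
Op 8: conn=-29 S1=64 S2=4 S3=-5 blocked=[1, 2, 3]
Op 9: conn=-29 S1=64 S2=11 S3=-5 blocked=[1, 2, 3]
Op 10: conn=-13 S1=64 S2=11 S3=-5 blocked=[1, 2, 3]
Op 11: conn=-13 S1=64 S2=34 S3=-5 blocked=[1, 2, 3]
Op 12: conn=-13 S1=64 S2=34 S3=4 blocked=[1, 2, 3]

Answer: -13 64 34 4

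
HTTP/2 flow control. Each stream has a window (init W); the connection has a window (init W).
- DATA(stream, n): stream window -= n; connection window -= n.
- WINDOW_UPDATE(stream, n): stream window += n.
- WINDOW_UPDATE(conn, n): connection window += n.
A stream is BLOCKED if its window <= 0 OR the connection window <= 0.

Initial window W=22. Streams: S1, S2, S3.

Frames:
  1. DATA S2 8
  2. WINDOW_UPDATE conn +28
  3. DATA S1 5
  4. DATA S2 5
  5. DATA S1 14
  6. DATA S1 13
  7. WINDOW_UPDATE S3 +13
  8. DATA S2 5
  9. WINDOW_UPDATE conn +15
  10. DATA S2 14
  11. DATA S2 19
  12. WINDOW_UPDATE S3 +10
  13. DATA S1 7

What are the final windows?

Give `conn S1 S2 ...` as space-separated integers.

Op 1: conn=14 S1=22 S2=14 S3=22 blocked=[]
Op 2: conn=42 S1=22 S2=14 S3=22 blocked=[]
Op 3: conn=37 S1=17 S2=14 S3=22 blocked=[]
Op 4: conn=32 S1=17 S2=9 S3=22 blocked=[]
Op 5: conn=18 S1=3 S2=9 S3=22 blocked=[]
Op 6: conn=5 S1=-10 S2=9 S3=22 blocked=[1]
Op 7: conn=5 S1=-10 S2=9 S3=35 blocked=[1]
Op 8: conn=0 S1=-10 S2=4 S3=35 blocked=[1, 2, 3]
Op 9: conn=15 S1=-10 S2=4 S3=35 blocked=[1]
Op 10: conn=1 S1=-10 S2=-10 S3=35 blocked=[1, 2]
Op 11: conn=-18 S1=-10 S2=-29 S3=35 blocked=[1, 2, 3]
Op 12: conn=-18 S1=-10 S2=-29 S3=45 blocked=[1, 2, 3]
Op 13: conn=-25 S1=-17 S2=-29 S3=45 blocked=[1, 2, 3]

Answer: -25 -17 -29 45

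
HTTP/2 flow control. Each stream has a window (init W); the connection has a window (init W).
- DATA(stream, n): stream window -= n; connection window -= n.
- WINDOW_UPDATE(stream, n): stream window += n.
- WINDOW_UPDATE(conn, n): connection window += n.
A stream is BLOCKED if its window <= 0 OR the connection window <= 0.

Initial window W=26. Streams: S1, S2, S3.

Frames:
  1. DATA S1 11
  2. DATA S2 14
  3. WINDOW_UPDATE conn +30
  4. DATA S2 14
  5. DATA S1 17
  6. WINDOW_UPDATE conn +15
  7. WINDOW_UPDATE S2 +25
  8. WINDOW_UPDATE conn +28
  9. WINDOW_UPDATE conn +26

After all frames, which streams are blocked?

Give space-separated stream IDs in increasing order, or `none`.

Answer: S1

Derivation:
Op 1: conn=15 S1=15 S2=26 S3=26 blocked=[]
Op 2: conn=1 S1=15 S2=12 S3=26 blocked=[]
Op 3: conn=31 S1=15 S2=12 S3=26 blocked=[]
Op 4: conn=17 S1=15 S2=-2 S3=26 blocked=[2]
Op 5: conn=0 S1=-2 S2=-2 S3=26 blocked=[1, 2, 3]
Op 6: conn=15 S1=-2 S2=-2 S3=26 blocked=[1, 2]
Op 7: conn=15 S1=-2 S2=23 S3=26 blocked=[1]
Op 8: conn=43 S1=-2 S2=23 S3=26 blocked=[1]
Op 9: conn=69 S1=-2 S2=23 S3=26 blocked=[1]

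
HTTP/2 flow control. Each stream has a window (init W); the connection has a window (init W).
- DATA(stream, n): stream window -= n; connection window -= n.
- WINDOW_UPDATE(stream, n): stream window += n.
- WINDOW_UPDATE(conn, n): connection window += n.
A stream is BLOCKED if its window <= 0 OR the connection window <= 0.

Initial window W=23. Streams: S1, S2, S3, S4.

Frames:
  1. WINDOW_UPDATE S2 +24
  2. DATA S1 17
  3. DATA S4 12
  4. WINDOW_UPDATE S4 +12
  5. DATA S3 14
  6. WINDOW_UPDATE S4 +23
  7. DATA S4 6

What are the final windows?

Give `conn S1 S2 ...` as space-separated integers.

Answer: -26 6 47 9 40

Derivation:
Op 1: conn=23 S1=23 S2=47 S3=23 S4=23 blocked=[]
Op 2: conn=6 S1=6 S2=47 S3=23 S4=23 blocked=[]
Op 3: conn=-6 S1=6 S2=47 S3=23 S4=11 blocked=[1, 2, 3, 4]
Op 4: conn=-6 S1=6 S2=47 S3=23 S4=23 blocked=[1, 2, 3, 4]
Op 5: conn=-20 S1=6 S2=47 S3=9 S4=23 blocked=[1, 2, 3, 4]
Op 6: conn=-20 S1=6 S2=47 S3=9 S4=46 blocked=[1, 2, 3, 4]
Op 7: conn=-26 S1=6 S2=47 S3=9 S4=40 blocked=[1, 2, 3, 4]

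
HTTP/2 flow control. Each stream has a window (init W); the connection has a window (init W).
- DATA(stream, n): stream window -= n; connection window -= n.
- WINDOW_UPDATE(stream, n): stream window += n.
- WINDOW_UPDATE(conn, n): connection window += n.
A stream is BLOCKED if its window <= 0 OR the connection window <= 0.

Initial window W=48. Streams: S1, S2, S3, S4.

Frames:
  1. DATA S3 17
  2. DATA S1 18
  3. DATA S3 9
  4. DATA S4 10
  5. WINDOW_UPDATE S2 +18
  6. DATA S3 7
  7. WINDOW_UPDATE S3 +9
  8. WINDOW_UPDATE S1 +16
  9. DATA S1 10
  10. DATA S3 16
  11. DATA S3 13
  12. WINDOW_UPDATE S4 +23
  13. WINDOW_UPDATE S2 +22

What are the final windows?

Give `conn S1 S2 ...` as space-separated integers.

Op 1: conn=31 S1=48 S2=48 S3=31 S4=48 blocked=[]
Op 2: conn=13 S1=30 S2=48 S3=31 S4=48 blocked=[]
Op 3: conn=4 S1=30 S2=48 S3=22 S4=48 blocked=[]
Op 4: conn=-6 S1=30 S2=48 S3=22 S4=38 blocked=[1, 2, 3, 4]
Op 5: conn=-6 S1=30 S2=66 S3=22 S4=38 blocked=[1, 2, 3, 4]
Op 6: conn=-13 S1=30 S2=66 S3=15 S4=38 blocked=[1, 2, 3, 4]
Op 7: conn=-13 S1=30 S2=66 S3=24 S4=38 blocked=[1, 2, 3, 4]
Op 8: conn=-13 S1=46 S2=66 S3=24 S4=38 blocked=[1, 2, 3, 4]
Op 9: conn=-23 S1=36 S2=66 S3=24 S4=38 blocked=[1, 2, 3, 4]
Op 10: conn=-39 S1=36 S2=66 S3=8 S4=38 blocked=[1, 2, 3, 4]
Op 11: conn=-52 S1=36 S2=66 S3=-5 S4=38 blocked=[1, 2, 3, 4]
Op 12: conn=-52 S1=36 S2=66 S3=-5 S4=61 blocked=[1, 2, 3, 4]
Op 13: conn=-52 S1=36 S2=88 S3=-5 S4=61 blocked=[1, 2, 3, 4]

Answer: -52 36 88 -5 61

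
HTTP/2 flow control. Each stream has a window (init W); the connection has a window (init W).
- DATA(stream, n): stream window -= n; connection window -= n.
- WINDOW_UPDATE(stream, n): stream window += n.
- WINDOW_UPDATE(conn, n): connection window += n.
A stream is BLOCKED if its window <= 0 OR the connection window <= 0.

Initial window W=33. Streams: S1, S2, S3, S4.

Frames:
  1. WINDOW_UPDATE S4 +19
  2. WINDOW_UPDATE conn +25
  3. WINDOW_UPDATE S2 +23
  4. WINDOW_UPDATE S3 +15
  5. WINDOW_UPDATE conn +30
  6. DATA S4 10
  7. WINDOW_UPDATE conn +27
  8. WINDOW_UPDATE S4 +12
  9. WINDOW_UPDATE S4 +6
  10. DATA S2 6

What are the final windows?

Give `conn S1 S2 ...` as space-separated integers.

Answer: 99 33 50 48 60

Derivation:
Op 1: conn=33 S1=33 S2=33 S3=33 S4=52 blocked=[]
Op 2: conn=58 S1=33 S2=33 S3=33 S4=52 blocked=[]
Op 3: conn=58 S1=33 S2=56 S3=33 S4=52 blocked=[]
Op 4: conn=58 S1=33 S2=56 S3=48 S4=52 blocked=[]
Op 5: conn=88 S1=33 S2=56 S3=48 S4=52 blocked=[]
Op 6: conn=78 S1=33 S2=56 S3=48 S4=42 blocked=[]
Op 7: conn=105 S1=33 S2=56 S3=48 S4=42 blocked=[]
Op 8: conn=105 S1=33 S2=56 S3=48 S4=54 blocked=[]
Op 9: conn=105 S1=33 S2=56 S3=48 S4=60 blocked=[]
Op 10: conn=99 S1=33 S2=50 S3=48 S4=60 blocked=[]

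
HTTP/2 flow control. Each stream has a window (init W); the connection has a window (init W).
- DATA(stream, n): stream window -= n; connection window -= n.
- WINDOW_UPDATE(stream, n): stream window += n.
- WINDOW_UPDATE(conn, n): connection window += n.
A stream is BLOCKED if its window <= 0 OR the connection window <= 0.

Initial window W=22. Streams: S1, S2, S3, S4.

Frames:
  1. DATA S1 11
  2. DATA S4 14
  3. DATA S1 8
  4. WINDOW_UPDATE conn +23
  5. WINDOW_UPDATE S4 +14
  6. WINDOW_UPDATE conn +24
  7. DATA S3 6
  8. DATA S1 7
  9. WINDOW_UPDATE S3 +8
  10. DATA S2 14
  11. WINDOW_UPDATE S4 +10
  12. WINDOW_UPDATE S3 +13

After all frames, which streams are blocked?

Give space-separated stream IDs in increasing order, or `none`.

Op 1: conn=11 S1=11 S2=22 S3=22 S4=22 blocked=[]
Op 2: conn=-3 S1=11 S2=22 S3=22 S4=8 blocked=[1, 2, 3, 4]
Op 3: conn=-11 S1=3 S2=22 S3=22 S4=8 blocked=[1, 2, 3, 4]
Op 4: conn=12 S1=3 S2=22 S3=22 S4=8 blocked=[]
Op 5: conn=12 S1=3 S2=22 S3=22 S4=22 blocked=[]
Op 6: conn=36 S1=3 S2=22 S3=22 S4=22 blocked=[]
Op 7: conn=30 S1=3 S2=22 S3=16 S4=22 blocked=[]
Op 8: conn=23 S1=-4 S2=22 S3=16 S4=22 blocked=[1]
Op 9: conn=23 S1=-4 S2=22 S3=24 S4=22 blocked=[1]
Op 10: conn=9 S1=-4 S2=8 S3=24 S4=22 blocked=[1]
Op 11: conn=9 S1=-4 S2=8 S3=24 S4=32 blocked=[1]
Op 12: conn=9 S1=-4 S2=8 S3=37 S4=32 blocked=[1]

Answer: S1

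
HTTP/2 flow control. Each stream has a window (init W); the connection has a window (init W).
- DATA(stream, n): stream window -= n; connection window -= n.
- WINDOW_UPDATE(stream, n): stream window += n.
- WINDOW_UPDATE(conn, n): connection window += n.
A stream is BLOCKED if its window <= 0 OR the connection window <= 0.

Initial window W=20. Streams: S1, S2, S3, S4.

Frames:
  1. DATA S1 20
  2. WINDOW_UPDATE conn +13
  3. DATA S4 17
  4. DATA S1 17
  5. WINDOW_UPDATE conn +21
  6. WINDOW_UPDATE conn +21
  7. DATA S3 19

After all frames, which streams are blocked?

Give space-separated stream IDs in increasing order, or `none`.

Op 1: conn=0 S1=0 S2=20 S3=20 S4=20 blocked=[1, 2, 3, 4]
Op 2: conn=13 S1=0 S2=20 S3=20 S4=20 blocked=[1]
Op 3: conn=-4 S1=0 S2=20 S3=20 S4=3 blocked=[1, 2, 3, 4]
Op 4: conn=-21 S1=-17 S2=20 S3=20 S4=3 blocked=[1, 2, 3, 4]
Op 5: conn=0 S1=-17 S2=20 S3=20 S4=3 blocked=[1, 2, 3, 4]
Op 6: conn=21 S1=-17 S2=20 S3=20 S4=3 blocked=[1]
Op 7: conn=2 S1=-17 S2=20 S3=1 S4=3 blocked=[1]

Answer: S1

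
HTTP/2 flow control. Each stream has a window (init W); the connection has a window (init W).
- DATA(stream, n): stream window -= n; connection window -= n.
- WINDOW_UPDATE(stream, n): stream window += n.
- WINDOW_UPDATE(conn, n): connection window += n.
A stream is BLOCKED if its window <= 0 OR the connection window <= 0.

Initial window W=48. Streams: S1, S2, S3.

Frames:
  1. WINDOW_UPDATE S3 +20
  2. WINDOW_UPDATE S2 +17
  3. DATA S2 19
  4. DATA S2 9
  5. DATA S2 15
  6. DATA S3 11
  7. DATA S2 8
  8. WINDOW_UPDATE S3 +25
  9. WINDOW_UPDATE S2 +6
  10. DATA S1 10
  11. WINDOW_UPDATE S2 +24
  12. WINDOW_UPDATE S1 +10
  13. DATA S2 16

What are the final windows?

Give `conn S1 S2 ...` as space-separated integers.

Answer: -40 48 28 82

Derivation:
Op 1: conn=48 S1=48 S2=48 S3=68 blocked=[]
Op 2: conn=48 S1=48 S2=65 S3=68 blocked=[]
Op 3: conn=29 S1=48 S2=46 S3=68 blocked=[]
Op 4: conn=20 S1=48 S2=37 S3=68 blocked=[]
Op 5: conn=5 S1=48 S2=22 S3=68 blocked=[]
Op 6: conn=-6 S1=48 S2=22 S3=57 blocked=[1, 2, 3]
Op 7: conn=-14 S1=48 S2=14 S3=57 blocked=[1, 2, 3]
Op 8: conn=-14 S1=48 S2=14 S3=82 blocked=[1, 2, 3]
Op 9: conn=-14 S1=48 S2=20 S3=82 blocked=[1, 2, 3]
Op 10: conn=-24 S1=38 S2=20 S3=82 blocked=[1, 2, 3]
Op 11: conn=-24 S1=38 S2=44 S3=82 blocked=[1, 2, 3]
Op 12: conn=-24 S1=48 S2=44 S3=82 blocked=[1, 2, 3]
Op 13: conn=-40 S1=48 S2=28 S3=82 blocked=[1, 2, 3]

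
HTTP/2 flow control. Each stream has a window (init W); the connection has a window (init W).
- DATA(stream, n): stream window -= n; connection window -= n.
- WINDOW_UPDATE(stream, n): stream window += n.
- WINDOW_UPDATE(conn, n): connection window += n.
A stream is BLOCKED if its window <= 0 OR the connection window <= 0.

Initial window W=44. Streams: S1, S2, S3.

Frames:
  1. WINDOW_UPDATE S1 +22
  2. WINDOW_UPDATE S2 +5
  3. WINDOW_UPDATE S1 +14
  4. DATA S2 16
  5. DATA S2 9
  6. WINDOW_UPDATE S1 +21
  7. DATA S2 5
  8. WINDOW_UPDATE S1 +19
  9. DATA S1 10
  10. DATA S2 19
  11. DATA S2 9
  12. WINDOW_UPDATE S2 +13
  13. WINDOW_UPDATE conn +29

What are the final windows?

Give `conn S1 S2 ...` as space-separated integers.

Op 1: conn=44 S1=66 S2=44 S3=44 blocked=[]
Op 2: conn=44 S1=66 S2=49 S3=44 blocked=[]
Op 3: conn=44 S1=80 S2=49 S3=44 blocked=[]
Op 4: conn=28 S1=80 S2=33 S3=44 blocked=[]
Op 5: conn=19 S1=80 S2=24 S3=44 blocked=[]
Op 6: conn=19 S1=101 S2=24 S3=44 blocked=[]
Op 7: conn=14 S1=101 S2=19 S3=44 blocked=[]
Op 8: conn=14 S1=120 S2=19 S3=44 blocked=[]
Op 9: conn=4 S1=110 S2=19 S3=44 blocked=[]
Op 10: conn=-15 S1=110 S2=0 S3=44 blocked=[1, 2, 3]
Op 11: conn=-24 S1=110 S2=-9 S3=44 blocked=[1, 2, 3]
Op 12: conn=-24 S1=110 S2=4 S3=44 blocked=[1, 2, 3]
Op 13: conn=5 S1=110 S2=4 S3=44 blocked=[]

Answer: 5 110 4 44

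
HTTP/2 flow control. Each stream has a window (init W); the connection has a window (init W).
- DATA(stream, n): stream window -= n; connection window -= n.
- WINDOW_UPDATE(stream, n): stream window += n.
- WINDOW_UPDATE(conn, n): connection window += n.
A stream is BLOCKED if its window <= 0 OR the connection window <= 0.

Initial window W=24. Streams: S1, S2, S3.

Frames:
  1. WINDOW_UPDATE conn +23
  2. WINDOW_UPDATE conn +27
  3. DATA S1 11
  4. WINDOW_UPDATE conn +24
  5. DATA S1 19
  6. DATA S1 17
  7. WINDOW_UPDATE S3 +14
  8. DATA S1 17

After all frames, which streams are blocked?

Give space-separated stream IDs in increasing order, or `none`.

Answer: S1

Derivation:
Op 1: conn=47 S1=24 S2=24 S3=24 blocked=[]
Op 2: conn=74 S1=24 S2=24 S3=24 blocked=[]
Op 3: conn=63 S1=13 S2=24 S3=24 blocked=[]
Op 4: conn=87 S1=13 S2=24 S3=24 blocked=[]
Op 5: conn=68 S1=-6 S2=24 S3=24 blocked=[1]
Op 6: conn=51 S1=-23 S2=24 S3=24 blocked=[1]
Op 7: conn=51 S1=-23 S2=24 S3=38 blocked=[1]
Op 8: conn=34 S1=-40 S2=24 S3=38 blocked=[1]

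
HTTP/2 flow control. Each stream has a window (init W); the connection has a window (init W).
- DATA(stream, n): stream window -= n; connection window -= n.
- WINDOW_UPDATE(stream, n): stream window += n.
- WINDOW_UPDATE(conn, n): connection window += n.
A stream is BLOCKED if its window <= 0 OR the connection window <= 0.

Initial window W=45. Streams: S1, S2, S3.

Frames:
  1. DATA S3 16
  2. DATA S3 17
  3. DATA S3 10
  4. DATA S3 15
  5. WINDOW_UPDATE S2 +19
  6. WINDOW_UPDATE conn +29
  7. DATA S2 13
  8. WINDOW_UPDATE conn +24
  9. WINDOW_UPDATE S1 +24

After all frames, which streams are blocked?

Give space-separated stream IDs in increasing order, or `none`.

Answer: S3

Derivation:
Op 1: conn=29 S1=45 S2=45 S3=29 blocked=[]
Op 2: conn=12 S1=45 S2=45 S3=12 blocked=[]
Op 3: conn=2 S1=45 S2=45 S3=2 blocked=[]
Op 4: conn=-13 S1=45 S2=45 S3=-13 blocked=[1, 2, 3]
Op 5: conn=-13 S1=45 S2=64 S3=-13 blocked=[1, 2, 3]
Op 6: conn=16 S1=45 S2=64 S3=-13 blocked=[3]
Op 7: conn=3 S1=45 S2=51 S3=-13 blocked=[3]
Op 8: conn=27 S1=45 S2=51 S3=-13 blocked=[3]
Op 9: conn=27 S1=69 S2=51 S3=-13 blocked=[3]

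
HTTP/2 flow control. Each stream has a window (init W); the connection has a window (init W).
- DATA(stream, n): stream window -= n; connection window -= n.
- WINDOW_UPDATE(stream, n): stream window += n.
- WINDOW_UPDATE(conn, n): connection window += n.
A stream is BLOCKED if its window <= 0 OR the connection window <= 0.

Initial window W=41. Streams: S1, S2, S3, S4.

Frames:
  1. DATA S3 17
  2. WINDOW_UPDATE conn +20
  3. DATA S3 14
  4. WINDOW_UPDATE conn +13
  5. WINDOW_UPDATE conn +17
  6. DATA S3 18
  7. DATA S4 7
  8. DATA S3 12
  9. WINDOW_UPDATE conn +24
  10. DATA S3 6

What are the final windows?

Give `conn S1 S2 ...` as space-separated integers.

Op 1: conn=24 S1=41 S2=41 S3=24 S4=41 blocked=[]
Op 2: conn=44 S1=41 S2=41 S3=24 S4=41 blocked=[]
Op 3: conn=30 S1=41 S2=41 S3=10 S4=41 blocked=[]
Op 4: conn=43 S1=41 S2=41 S3=10 S4=41 blocked=[]
Op 5: conn=60 S1=41 S2=41 S3=10 S4=41 blocked=[]
Op 6: conn=42 S1=41 S2=41 S3=-8 S4=41 blocked=[3]
Op 7: conn=35 S1=41 S2=41 S3=-8 S4=34 blocked=[3]
Op 8: conn=23 S1=41 S2=41 S3=-20 S4=34 blocked=[3]
Op 9: conn=47 S1=41 S2=41 S3=-20 S4=34 blocked=[3]
Op 10: conn=41 S1=41 S2=41 S3=-26 S4=34 blocked=[3]

Answer: 41 41 41 -26 34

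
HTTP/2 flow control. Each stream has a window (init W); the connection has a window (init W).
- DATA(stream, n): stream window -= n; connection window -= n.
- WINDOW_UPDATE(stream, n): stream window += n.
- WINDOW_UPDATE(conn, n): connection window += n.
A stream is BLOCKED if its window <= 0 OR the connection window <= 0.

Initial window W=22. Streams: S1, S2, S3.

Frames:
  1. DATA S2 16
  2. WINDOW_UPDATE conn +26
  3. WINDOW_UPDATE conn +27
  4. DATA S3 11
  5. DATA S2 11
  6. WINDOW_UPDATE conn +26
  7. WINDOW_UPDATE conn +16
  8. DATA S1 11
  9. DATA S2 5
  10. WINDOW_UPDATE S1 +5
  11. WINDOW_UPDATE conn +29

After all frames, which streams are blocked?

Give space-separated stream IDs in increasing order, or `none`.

Answer: S2

Derivation:
Op 1: conn=6 S1=22 S2=6 S3=22 blocked=[]
Op 2: conn=32 S1=22 S2=6 S3=22 blocked=[]
Op 3: conn=59 S1=22 S2=6 S3=22 blocked=[]
Op 4: conn=48 S1=22 S2=6 S3=11 blocked=[]
Op 5: conn=37 S1=22 S2=-5 S3=11 blocked=[2]
Op 6: conn=63 S1=22 S2=-5 S3=11 blocked=[2]
Op 7: conn=79 S1=22 S2=-5 S3=11 blocked=[2]
Op 8: conn=68 S1=11 S2=-5 S3=11 blocked=[2]
Op 9: conn=63 S1=11 S2=-10 S3=11 blocked=[2]
Op 10: conn=63 S1=16 S2=-10 S3=11 blocked=[2]
Op 11: conn=92 S1=16 S2=-10 S3=11 blocked=[2]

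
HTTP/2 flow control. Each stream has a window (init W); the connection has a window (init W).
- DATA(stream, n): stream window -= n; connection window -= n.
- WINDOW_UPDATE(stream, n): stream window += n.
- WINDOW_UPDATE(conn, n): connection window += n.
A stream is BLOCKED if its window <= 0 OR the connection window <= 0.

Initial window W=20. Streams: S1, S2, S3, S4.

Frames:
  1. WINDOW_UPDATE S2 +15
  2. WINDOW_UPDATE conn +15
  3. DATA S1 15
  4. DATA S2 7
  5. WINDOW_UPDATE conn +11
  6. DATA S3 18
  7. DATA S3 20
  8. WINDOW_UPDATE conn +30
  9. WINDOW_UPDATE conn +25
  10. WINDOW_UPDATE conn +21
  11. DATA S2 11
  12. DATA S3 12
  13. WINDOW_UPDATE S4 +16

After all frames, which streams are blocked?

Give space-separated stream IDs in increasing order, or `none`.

Answer: S3

Derivation:
Op 1: conn=20 S1=20 S2=35 S3=20 S4=20 blocked=[]
Op 2: conn=35 S1=20 S2=35 S3=20 S4=20 blocked=[]
Op 3: conn=20 S1=5 S2=35 S3=20 S4=20 blocked=[]
Op 4: conn=13 S1=5 S2=28 S3=20 S4=20 blocked=[]
Op 5: conn=24 S1=5 S2=28 S3=20 S4=20 blocked=[]
Op 6: conn=6 S1=5 S2=28 S3=2 S4=20 blocked=[]
Op 7: conn=-14 S1=5 S2=28 S3=-18 S4=20 blocked=[1, 2, 3, 4]
Op 8: conn=16 S1=5 S2=28 S3=-18 S4=20 blocked=[3]
Op 9: conn=41 S1=5 S2=28 S3=-18 S4=20 blocked=[3]
Op 10: conn=62 S1=5 S2=28 S3=-18 S4=20 blocked=[3]
Op 11: conn=51 S1=5 S2=17 S3=-18 S4=20 blocked=[3]
Op 12: conn=39 S1=5 S2=17 S3=-30 S4=20 blocked=[3]
Op 13: conn=39 S1=5 S2=17 S3=-30 S4=36 blocked=[3]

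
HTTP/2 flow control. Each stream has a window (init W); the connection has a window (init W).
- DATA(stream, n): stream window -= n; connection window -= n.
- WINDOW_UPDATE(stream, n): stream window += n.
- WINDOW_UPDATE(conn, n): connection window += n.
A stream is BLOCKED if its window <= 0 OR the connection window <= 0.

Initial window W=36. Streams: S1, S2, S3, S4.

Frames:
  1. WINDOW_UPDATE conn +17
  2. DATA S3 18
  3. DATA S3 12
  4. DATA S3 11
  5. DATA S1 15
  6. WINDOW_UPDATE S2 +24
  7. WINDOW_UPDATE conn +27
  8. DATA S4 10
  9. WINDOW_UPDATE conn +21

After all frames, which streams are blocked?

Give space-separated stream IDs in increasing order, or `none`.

Answer: S3

Derivation:
Op 1: conn=53 S1=36 S2=36 S3=36 S4=36 blocked=[]
Op 2: conn=35 S1=36 S2=36 S3=18 S4=36 blocked=[]
Op 3: conn=23 S1=36 S2=36 S3=6 S4=36 blocked=[]
Op 4: conn=12 S1=36 S2=36 S3=-5 S4=36 blocked=[3]
Op 5: conn=-3 S1=21 S2=36 S3=-5 S4=36 blocked=[1, 2, 3, 4]
Op 6: conn=-3 S1=21 S2=60 S3=-5 S4=36 blocked=[1, 2, 3, 4]
Op 7: conn=24 S1=21 S2=60 S3=-5 S4=36 blocked=[3]
Op 8: conn=14 S1=21 S2=60 S3=-5 S4=26 blocked=[3]
Op 9: conn=35 S1=21 S2=60 S3=-5 S4=26 blocked=[3]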